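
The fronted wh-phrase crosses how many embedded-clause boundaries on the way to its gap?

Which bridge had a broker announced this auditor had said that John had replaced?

2

"which bridge" is extracted from the object of "replaced".
Boundaries crossed, outermost first: [Ø], [that] — 2 in total.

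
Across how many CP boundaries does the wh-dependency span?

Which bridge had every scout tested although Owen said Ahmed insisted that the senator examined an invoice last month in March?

0

"which bridge" originates inside the matrix clause — no clause boundary is crossed.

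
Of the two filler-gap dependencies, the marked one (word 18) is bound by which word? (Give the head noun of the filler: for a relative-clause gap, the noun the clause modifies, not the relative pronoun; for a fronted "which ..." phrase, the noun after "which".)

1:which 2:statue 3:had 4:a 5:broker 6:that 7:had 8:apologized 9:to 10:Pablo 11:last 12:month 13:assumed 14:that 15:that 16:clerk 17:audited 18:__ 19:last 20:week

2

The marked gap is the direct object of "audited".
Its filler is the fronted wh-phrase "which statue", at word 2.
(The other dependency links word 5 to a gap after word 6.)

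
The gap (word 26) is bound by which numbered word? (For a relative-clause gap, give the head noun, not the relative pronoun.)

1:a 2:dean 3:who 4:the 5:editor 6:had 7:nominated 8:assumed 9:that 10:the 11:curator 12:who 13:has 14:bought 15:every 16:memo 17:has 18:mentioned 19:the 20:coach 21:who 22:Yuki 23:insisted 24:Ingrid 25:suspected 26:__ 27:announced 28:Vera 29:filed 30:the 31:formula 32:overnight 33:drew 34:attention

The gap at 26 is the subject of "announced", inside a relative clause.
The relative pronoun is "who" (word 21); it is bound by the head noun immediately before it.
Its filler is the head noun "coach", at word 20.

20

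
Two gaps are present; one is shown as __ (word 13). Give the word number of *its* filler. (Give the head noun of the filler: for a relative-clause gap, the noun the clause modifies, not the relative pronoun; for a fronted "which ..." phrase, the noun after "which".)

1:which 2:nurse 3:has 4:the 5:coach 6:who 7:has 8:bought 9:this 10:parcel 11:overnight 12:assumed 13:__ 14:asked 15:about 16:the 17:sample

2

The marked gap is the subject of "asked".
Its filler is the fronted wh-phrase "which nurse", at word 2.
(The other dependency links word 5 to a gap after word 6.)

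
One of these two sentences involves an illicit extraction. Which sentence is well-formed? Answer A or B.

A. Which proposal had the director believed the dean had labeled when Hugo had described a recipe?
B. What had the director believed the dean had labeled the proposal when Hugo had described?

A

In B, the wh-phrase is extracted from inside an adjunct island (introduced by "when"), which blocks movement.
In A, the extraction path crosses only that-complement boundaries, which are transparent.
So A is grammatical.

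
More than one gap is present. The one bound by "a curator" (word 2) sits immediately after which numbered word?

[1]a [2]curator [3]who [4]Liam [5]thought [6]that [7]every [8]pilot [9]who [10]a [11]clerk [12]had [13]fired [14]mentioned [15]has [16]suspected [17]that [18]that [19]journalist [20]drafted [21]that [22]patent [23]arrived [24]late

The displaced element is "a curator" (word 2).
It is linked across 2 clause boundaries (that → Ø).
It functions as the subject of "suspected", so the gap sits immediately after word 14 ("mentioned").
Base order: Liam thought that every pilot who a clerk had fired mentioned that a curator has suspected that that journalist drafted that patent.

14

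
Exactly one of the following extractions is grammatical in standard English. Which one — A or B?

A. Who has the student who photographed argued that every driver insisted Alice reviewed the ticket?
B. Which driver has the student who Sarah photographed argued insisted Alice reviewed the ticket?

In A, the wh-phrase is extracted from inside a complex-NP island (relative clause) (introduced by "who"), which blocks movement.
In B, the extraction path crosses only that-complement boundaries, which are transparent.
So B is grammatical.

B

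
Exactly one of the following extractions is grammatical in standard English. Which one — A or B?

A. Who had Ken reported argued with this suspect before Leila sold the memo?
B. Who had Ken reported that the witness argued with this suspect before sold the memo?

A

In B, the wh-phrase is extracted from inside an adjunct island (introduced by "before"), which blocks movement.
In A, the extraction path crosses only that-complement boundaries, which are transparent.
So A is grammatical.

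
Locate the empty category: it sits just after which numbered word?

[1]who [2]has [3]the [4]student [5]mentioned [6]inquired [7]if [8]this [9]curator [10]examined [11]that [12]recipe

5

The displaced element is "who" (word 1).
It is linked across 1 clause boundary (Ø).
It functions as the subject of "inquired", so the gap sits immediately after word 5 ("mentioned").
Base order: The student has mentioned who inquired if this curator examined that recipe.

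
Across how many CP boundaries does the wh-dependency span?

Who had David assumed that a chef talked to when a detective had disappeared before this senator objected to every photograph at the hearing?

"who" is extracted from the PP object of "talked".
Boundaries crossed, outermost first: [that] — 1 in total.

1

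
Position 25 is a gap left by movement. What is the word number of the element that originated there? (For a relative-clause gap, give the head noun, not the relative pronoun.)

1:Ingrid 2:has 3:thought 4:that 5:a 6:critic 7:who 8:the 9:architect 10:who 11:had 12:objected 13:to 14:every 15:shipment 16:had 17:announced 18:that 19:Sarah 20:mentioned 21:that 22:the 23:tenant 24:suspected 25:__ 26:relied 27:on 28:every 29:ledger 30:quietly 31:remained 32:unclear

The gap at 25 is the subject of "relied", inside a relative clause.
The relative pronoun is "who" (word 7); it is bound by the head noun immediately before it.
Its filler is the head noun "critic", at word 6.

6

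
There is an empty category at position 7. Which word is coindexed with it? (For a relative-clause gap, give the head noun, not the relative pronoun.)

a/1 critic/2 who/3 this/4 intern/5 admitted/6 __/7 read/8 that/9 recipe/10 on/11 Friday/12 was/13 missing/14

The gap at 7 is the subject of "read", inside a relative clause.
The relative pronoun is "who" (word 3); it is bound by the head noun immediately before it.
Its filler is the head noun "critic", at word 2.

2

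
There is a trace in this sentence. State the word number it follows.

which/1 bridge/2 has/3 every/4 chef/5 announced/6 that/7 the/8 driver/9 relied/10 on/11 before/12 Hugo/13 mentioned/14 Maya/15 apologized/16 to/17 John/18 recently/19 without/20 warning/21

11

The displaced element is "which bridge" (word 2).
It is linked across 1 clause boundary (that).
It functions as the object of the preposition "on" of "relied", so the gap sits immediately after word 11 ("on").
Base order: Every chef has announced that the driver relied on which bridge before Hugo mentioned Maya apologized to John recently without warning.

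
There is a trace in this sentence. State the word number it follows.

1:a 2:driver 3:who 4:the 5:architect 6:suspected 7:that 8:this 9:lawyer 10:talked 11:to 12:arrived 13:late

11

The displaced element is "a driver" (word 2).
It is linked across 1 clause boundary (that).
It functions as the object of the preposition "to" of "talked", so the gap sits immediately after word 11 ("to").
Base order: The architect suspected that this lawyer talked to a driver.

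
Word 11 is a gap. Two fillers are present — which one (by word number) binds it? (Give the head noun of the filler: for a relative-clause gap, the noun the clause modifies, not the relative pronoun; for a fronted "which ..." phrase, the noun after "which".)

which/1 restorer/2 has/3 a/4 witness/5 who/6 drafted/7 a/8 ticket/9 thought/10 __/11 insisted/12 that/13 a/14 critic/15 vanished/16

The marked gap is the subject of "insisted".
Its filler is the fronted wh-phrase "which restorer", at word 2.
(The other dependency links word 5 to a gap after word 6.)

2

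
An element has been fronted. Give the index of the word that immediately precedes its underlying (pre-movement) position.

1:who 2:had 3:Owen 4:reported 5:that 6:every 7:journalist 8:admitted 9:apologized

The displaced element is "who" (word 1).
It is linked across 2 clause boundaries (that → Ø).
It functions as the subject of "apologized", so the gap sits immediately after word 8 ("admitted").
Base order: Owen had reported that every journalist admitted who apologized.

8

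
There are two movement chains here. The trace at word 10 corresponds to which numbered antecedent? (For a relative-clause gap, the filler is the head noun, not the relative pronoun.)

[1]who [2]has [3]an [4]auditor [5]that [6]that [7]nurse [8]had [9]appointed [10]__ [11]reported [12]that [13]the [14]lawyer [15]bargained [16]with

The marked gap is inside the relative clause, the direct object of "appointed".
Its filler is the head noun "auditor" (via "that"), at word 4.
(The other dependency links word 1 to a gap after word 16.)

4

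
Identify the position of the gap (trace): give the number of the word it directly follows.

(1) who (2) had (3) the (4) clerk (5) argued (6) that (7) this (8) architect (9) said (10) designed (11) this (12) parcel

9

The displaced element is "who" (word 1).
It is linked across 2 clause boundaries (that → Ø).
It functions as the subject of "designed", so the gap sits immediately after word 9 ("said").
Base order: The clerk had argued that this architect said that who designed this parcel.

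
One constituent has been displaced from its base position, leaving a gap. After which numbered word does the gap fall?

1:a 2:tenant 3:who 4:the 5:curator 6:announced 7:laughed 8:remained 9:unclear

The displaced element is "a tenant" (word 2).
It is linked across 1 clause boundary (Ø).
It functions as the subject of "laughed", so the gap sits immediately after word 6 ("announced").
Base order: The curator announced a tenant laughed.

6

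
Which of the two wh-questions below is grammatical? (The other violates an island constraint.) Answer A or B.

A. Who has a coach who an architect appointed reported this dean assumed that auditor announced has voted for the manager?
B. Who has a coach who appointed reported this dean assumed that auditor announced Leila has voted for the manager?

A

In B, the wh-phrase is extracted from inside a complex-NP island (relative clause) (introduced by "who"), which blocks movement.
In A, the extraction path crosses only that-complement boundaries, which are transparent.
So A is grammatical.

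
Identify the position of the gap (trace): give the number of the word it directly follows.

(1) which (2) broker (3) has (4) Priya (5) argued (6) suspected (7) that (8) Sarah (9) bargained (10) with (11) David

5

The displaced element is "which broker" (word 2).
It is linked across 1 clause boundary (Ø).
It functions as the subject of "suspected", so the gap sits immediately after word 5 ("argued").
Base order: Priya has argued which broker suspected that Sarah bargained with David.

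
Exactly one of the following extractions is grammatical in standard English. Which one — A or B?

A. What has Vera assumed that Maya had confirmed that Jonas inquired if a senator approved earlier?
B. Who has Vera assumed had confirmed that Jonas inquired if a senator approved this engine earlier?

In A, the wh-phrase is extracted from inside a wh-island (introduced by "if"), which blocks movement.
In B, the extraction path crosses only that-complement boundaries, which are transparent.
So B is grammatical.

B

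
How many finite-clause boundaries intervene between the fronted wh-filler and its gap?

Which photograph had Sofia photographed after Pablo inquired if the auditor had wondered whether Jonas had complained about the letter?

0

"which photograph" originates inside the matrix clause — no clause boundary is crossed.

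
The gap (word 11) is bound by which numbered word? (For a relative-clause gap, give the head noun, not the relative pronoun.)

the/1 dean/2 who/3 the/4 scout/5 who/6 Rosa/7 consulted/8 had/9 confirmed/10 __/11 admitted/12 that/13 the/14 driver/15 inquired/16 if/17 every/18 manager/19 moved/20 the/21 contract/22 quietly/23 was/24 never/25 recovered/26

The gap at 11 is the subject of "admitted", inside a relative clause.
The relative pronoun is "who" (word 3); it is bound by the head noun immediately before it.
Its filler is the head noun "dean", at word 2.

2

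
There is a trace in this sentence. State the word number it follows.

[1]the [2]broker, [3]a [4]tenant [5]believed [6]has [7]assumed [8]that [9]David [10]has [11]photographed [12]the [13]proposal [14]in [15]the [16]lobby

5

The displaced element is "the broker" (word 2).
It is linked across 1 clause boundary (Ø).
It functions as the subject of "assumed", so the gap sits immediately after word 5 ("believed").
Base order: A tenant believed that the broker has assumed that David has photographed the proposal in the lobby.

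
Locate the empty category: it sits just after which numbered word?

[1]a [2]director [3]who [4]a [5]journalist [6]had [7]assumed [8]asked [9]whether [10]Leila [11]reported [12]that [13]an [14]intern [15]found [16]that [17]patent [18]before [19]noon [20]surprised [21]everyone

7

The displaced element is "a director" (word 2).
It is linked across 1 clause boundary (Ø).
It functions as the subject of "asked", so the gap sits immediately after word 7 ("assumed").
Base order: A journalist had assumed that a director asked whether Leila reported that an intern found that patent before noon.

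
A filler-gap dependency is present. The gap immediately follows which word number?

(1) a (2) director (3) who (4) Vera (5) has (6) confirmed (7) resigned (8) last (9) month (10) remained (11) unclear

6

The displaced element is "a director" (word 2).
It is linked across 1 clause boundary (Ø).
It functions as the subject of "resigned", so the gap sits immediately after word 6 ("confirmed").
Base order: Vera has confirmed that a director resigned last month.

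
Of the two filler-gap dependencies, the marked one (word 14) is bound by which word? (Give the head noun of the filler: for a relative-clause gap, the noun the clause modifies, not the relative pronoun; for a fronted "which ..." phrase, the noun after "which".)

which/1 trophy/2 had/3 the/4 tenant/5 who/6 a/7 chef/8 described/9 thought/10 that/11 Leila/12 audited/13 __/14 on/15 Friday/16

The marked gap is the direct object of "audited".
Its filler is the fronted wh-phrase "which trophy", at word 2.
(The other dependency links word 5 to a gap after word 9.)

2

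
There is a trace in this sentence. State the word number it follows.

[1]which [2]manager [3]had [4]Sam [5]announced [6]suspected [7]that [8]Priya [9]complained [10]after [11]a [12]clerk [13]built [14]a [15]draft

The displaced element is "which manager" (word 2).
It is linked across 1 clause boundary (Ø).
It functions as the subject of "suspected", so the gap sits immediately after word 5 ("announced").
Base order: Sam had announced that which manager suspected that Priya complained after a clerk built a draft.

5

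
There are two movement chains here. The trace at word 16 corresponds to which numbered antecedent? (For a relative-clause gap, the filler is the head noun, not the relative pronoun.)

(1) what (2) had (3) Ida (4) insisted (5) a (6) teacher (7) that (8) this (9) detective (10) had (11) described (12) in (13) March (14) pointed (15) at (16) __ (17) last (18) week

The marked gap is the object of the preposition "at" of "pointed".
Its filler is the fronted wh-phrase "what", at word 1.
(The other dependency links word 6 to a gap after word 11.)

1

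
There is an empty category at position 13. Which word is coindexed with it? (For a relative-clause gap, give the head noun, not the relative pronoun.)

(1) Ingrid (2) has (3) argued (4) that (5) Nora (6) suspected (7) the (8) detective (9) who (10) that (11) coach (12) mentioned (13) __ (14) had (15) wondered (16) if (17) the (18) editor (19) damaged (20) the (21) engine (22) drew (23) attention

The gap at 13 is the subject of "wondered", inside a relative clause.
The relative pronoun is "who" (word 9); it is bound by the head noun immediately before it.
Its filler is the head noun "detective", at word 8.

8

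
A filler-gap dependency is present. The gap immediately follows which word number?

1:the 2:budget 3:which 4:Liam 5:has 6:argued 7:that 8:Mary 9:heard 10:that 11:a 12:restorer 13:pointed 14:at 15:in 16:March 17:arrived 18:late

14

The displaced element is "the budget" (word 2).
It is linked across 2 clause boundaries (that → that).
It functions as the object of the preposition "at" of "pointed", so the gap sits immediately after word 14 ("at").
Base order: Liam has argued that Mary heard that a restorer pointed at the budget in March.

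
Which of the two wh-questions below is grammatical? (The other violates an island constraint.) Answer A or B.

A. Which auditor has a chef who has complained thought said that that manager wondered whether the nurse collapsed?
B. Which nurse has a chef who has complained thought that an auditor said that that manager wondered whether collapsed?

A

In B, the wh-phrase is extracted from inside a wh-island (introduced by "whether"), which blocks movement.
In A, the extraction path crosses only that-complement boundaries, which are transparent.
So A is grammatical.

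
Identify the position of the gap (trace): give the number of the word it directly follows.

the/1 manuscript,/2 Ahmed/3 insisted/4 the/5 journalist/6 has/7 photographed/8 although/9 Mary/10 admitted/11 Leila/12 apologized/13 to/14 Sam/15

The displaced element is "the manuscript" (word 2).
It is linked across 1 clause boundary (Ø).
It functions as the direct object of "photographed", so the gap sits immediately after word 8 ("photographed").
Base order: Ahmed insisted the journalist has photographed the manuscript although Mary admitted Leila apologized to Sam.

8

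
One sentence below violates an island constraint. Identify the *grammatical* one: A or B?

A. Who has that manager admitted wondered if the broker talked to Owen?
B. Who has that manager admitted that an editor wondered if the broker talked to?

In B, the wh-phrase is extracted from inside a wh-island (introduced by "if"), which blocks movement.
In A, the extraction path crosses only that-complement boundaries, which are transparent.
So A is grammatical.

A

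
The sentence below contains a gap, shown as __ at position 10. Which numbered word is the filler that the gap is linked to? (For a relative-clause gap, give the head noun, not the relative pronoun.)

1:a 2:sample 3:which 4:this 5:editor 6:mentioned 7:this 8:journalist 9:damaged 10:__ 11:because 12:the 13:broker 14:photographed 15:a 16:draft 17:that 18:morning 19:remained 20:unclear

The gap at 10 is the object of "damaged", inside a relative clause.
The relative pronoun is "which" (word 3); it is bound by the head noun immediately before it.
Its filler is the head noun "sample", at word 2.

2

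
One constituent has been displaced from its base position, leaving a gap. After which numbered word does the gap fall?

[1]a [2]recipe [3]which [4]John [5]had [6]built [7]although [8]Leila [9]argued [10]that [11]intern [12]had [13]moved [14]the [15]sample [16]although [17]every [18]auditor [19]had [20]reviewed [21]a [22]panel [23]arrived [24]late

6

The displaced element is "a recipe" (word 2).
It functions as the direct object of "built", so the gap sits immediately after word 6 ("built").
Base order: John had built a recipe although Leila argued that intern had moved the sample although every auditor had reviewed a panel.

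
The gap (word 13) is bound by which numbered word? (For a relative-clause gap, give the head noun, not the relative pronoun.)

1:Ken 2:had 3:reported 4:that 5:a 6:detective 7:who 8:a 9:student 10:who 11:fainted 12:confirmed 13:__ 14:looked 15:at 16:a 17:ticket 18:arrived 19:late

The gap at 13 is the subject of "looked", inside a relative clause.
The relative pronoun is "who" (word 7); it is bound by the head noun immediately before it.
Its filler is the head noun "detective", at word 6.

6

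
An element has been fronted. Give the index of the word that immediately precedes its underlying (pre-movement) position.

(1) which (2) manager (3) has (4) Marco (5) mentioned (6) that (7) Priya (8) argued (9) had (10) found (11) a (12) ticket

The displaced element is "which manager" (word 2).
It is linked across 2 clause boundaries (that → Ø).
It functions as the subject of "found", so the gap sits immediately after word 8 ("argued").
Base order: Marco has mentioned that Priya argued which manager had found a ticket.

8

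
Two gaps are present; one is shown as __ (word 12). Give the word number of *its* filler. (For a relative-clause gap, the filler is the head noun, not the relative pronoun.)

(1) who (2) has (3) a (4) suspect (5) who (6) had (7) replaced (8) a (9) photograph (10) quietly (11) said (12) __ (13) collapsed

1

The marked gap is the subject of "collapsed".
Its filler is the fronted wh-phrase "who", at word 1.
(The other dependency links word 4 to a gap after word 5.)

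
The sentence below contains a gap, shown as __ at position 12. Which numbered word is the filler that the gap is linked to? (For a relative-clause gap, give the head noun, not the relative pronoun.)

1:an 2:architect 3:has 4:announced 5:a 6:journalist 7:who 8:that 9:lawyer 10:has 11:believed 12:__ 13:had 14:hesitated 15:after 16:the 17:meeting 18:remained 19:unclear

The gap at 12 is the subject of "hesitated", inside a relative clause.
The relative pronoun is "who" (word 7); it is bound by the head noun immediately before it.
Its filler is the head noun "journalist", at word 6.

6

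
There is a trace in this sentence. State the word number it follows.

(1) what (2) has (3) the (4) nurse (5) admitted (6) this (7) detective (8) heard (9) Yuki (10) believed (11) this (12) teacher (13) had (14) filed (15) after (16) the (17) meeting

The displaced element is "what" (word 1).
It is linked across 3 clause boundaries (Ø → Ø → Ø).
It functions as the direct object of "filed", so the gap sits immediately after word 14 ("filed").
Base order: The nurse has admitted this detective heard Yuki believed this teacher had filed what after the meeting.

14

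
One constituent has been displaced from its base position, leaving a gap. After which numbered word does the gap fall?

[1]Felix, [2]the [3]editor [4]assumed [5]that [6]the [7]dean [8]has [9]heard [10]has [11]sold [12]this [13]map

9

The displaced element is "Felix" (word 1).
It is linked across 2 clause boundaries (that → Ø).
It functions as the subject of "sold", so the gap sits immediately after word 9 ("heard").
Base order: The editor assumed that the dean has heard that Felix has sold this map.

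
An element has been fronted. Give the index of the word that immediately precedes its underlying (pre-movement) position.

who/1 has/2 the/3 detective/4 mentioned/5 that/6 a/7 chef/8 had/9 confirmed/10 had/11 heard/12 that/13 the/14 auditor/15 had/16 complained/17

10

The displaced element is "who" (word 1).
It is linked across 2 clause boundaries (that → Ø).
It functions as the subject of "heard", so the gap sits immediately after word 10 ("confirmed").
Base order: The detective has mentioned that a chef had confirmed that who had heard that the auditor had complained.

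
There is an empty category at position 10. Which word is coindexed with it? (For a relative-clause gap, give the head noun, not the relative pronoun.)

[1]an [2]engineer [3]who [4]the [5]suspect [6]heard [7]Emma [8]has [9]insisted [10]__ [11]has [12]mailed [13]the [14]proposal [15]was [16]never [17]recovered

The gap at 10 is the subject of "mailed", inside a relative clause.
The relative pronoun is "who" (word 3); it is bound by the head noun immediately before it.
Its filler is the head noun "engineer", at word 2.

2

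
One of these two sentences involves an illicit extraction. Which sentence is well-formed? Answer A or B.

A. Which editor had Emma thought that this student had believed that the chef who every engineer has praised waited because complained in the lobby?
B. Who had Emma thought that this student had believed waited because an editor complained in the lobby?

B

In A, the wh-phrase is extracted from inside an adjunct island (introduced by "because"), which blocks movement.
In B, the extraction path crosses only that-complement boundaries, which are transparent.
So B is grammatical.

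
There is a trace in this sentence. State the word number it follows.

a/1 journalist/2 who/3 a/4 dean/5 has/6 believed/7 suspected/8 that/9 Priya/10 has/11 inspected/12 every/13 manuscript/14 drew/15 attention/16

7

The displaced element is "a journalist" (word 2).
It is linked across 1 clause boundary (Ø).
It functions as the subject of "suspected", so the gap sits immediately after word 7 ("believed").
Base order: A dean has believed a journalist suspected that Priya has inspected every manuscript.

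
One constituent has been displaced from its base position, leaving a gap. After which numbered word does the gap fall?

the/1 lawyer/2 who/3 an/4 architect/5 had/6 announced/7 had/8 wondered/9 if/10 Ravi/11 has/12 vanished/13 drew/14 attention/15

The displaced element is "the lawyer" (word 2).
It is linked across 1 clause boundary (Ø).
It functions as the subject of "wondered", so the gap sits immediately after word 7 ("announced").
Base order: An architect had announced the lawyer had wondered if Ravi has vanished.

7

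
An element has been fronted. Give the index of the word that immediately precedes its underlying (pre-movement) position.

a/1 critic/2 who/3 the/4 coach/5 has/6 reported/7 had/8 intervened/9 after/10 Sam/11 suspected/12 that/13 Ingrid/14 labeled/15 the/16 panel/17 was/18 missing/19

The displaced element is "a critic" (word 2).
It is linked across 1 clause boundary (Ø).
It functions as the subject of "intervened", so the gap sits immediately after word 7 ("reported").
Base order: The coach has reported that a critic had intervened after Sam suspected that Ingrid labeled the panel.

7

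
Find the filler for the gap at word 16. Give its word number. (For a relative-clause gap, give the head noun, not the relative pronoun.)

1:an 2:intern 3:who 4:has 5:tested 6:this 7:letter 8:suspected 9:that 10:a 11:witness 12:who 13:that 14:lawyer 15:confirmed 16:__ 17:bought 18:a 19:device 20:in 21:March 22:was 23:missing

11

The gap at 16 is the subject of "bought", inside a relative clause.
The relative pronoun is "who" (word 12); it is bound by the head noun immediately before it.
Its filler is the head noun "witness", at word 11.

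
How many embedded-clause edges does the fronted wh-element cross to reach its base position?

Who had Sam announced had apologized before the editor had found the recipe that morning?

"who" is extracted from the subject of "apologized".
Boundaries crossed, outermost first: [Ø] — 1 in total.

1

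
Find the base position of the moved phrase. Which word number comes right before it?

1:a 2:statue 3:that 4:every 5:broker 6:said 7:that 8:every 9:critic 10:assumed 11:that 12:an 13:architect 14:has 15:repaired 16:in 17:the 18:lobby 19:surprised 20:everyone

The displaced element is "a statue" (word 2).
It is linked across 2 clause boundaries (that → that).
It functions as the direct object of "repaired", so the gap sits immediately after word 15 ("repaired").
Base order: Every broker said that every critic assumed that an architect has repaired a statue in the lobby.

15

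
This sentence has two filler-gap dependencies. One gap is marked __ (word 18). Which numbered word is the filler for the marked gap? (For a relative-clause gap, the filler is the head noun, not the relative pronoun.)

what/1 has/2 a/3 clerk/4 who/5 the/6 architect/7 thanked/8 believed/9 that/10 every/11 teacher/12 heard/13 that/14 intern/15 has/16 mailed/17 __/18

The marked gap is the direct object of "mailed".
Its filler is the fronted wh-phrase "what", at word 1.
(The other dependency links word 4 to a gap after word 8.)

1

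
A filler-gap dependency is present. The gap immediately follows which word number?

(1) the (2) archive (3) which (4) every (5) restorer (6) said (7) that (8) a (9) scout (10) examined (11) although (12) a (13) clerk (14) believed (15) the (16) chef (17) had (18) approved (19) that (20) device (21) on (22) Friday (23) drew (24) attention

10

The displaced element is "the archive" (word 2).
It is linked across 1 clause boundary (that).
It functions as the direct object of "examined", so the gap sits immediately after word 10 ("examined").
Base order: Every restorer said that a scout examined the archive although a clerk believed the chef had approved that device on Friday.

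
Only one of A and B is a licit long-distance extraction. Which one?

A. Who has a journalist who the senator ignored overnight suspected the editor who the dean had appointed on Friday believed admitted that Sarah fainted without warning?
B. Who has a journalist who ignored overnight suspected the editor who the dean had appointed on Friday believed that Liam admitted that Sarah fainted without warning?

In B, the wh-phrase is extracted from inside a complex-NP island (relative clause) (introduced by "who"), which blocks movement.
In A, the extraction path crosses only that-complement boundaries, which are transparent.
So A is grammatical.

A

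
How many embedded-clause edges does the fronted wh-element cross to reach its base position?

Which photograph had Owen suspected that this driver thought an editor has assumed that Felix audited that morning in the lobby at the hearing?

"which photograph" is extracted from the object of "audited".
Boundaries crossed, outermost first: [that], [Ø], [that] — 3 in total.

3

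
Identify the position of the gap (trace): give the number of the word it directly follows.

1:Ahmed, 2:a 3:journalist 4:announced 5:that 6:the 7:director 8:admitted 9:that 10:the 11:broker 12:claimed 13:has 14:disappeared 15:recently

The displaced element is "Ahmed" (word 1).
It is linked across 3 clause boundaries (that → that → Ø).
It functions as the subject of "disappeared", so the gap sits immediately after word 12 ("claimed").
Base order: A journalist announced that the director admitted that the broker claimed that Ahmed has disappeared recently.

12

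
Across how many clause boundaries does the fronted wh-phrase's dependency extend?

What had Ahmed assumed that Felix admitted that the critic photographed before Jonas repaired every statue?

2

"what" is extracted from the object of "photographed".
Boundaries crossed, outermost first: [that], [that] — 2 in total.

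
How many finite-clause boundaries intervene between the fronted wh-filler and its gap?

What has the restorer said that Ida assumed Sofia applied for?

2

"what" is extracted from the PP object of "applied".
Boundaries crossed, outermost first: [that], [Ø] — 2 in total.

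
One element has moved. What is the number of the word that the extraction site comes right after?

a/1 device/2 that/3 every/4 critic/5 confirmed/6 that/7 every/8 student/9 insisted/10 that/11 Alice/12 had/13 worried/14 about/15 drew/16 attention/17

The displaced element is "a device" (word 2).
It is linked across 2 clause boundaries (that → that).
It functions as the object of the preposition "about" of "worried", so the gap sits immediately after word 15 ("about").
Base order: Every critic confirmed that every student insisted that Alice had worried about a device.

15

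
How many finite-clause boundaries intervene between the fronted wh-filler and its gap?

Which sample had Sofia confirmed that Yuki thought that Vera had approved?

2

"which sample" is extracted from the object of "approved".
Boundaries crossed, outermost first: [that], [that] — 2 in total.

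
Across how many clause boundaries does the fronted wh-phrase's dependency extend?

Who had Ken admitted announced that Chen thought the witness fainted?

"who" is extracted from the subject of "announced".
Boundaries crossed, outermost first: [Ø] — 1 in total.

1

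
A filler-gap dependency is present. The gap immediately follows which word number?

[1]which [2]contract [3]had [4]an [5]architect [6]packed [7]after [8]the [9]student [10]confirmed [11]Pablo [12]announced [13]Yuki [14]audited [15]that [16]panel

6

The displaced element is "which contract" (word 2).
It functions as the direct object of "packed", so the gap sits immediately after word 6 ("packed").
Base order: An architect had packed which contract after the student confirmed Pablo announced Yuki audited that panel.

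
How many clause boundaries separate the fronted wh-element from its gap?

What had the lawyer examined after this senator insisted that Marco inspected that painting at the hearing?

"what" originates inside the matrix clause — no clause boundary is crossed.

0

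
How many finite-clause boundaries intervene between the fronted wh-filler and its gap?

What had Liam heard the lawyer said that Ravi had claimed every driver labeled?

"what" is extracted from the object of "labeled".
Boundaries crossed, outermost first: [Ø], [that], [Ø] — 3 in total.

3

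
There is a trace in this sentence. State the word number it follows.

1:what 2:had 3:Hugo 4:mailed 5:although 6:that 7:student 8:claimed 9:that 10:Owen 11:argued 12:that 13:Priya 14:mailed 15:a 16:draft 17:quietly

The displaced element is "what" (word 1).
It functions as the direct object of "mailed", so the gap sits immediately after word 4 ("mailed").
Base order: Hugo had mailed what although that student claimed that Owen argued that Priya mailed a draft quietly.

4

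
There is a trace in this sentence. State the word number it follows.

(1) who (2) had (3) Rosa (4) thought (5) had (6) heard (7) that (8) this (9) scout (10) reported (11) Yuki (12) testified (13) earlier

4

The displaced element is "who" (word 1).
It is linked across 1 clause boundary (Ø).
It functions as the subject of "heard", so the gap sits immediately after word 4 ("thought").
Base order: Rosa had thought who had heard that this scout reported Yuki testified earlier.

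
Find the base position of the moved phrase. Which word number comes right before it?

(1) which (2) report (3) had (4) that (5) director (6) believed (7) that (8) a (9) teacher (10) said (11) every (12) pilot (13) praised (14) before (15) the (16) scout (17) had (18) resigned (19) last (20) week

13

The displaced element is "which report" (word 2).
It is linked across 2 clause boundaries (that → Ø).
It functions as the direct object of "praised", so the gap sits immediately after word 13 ("praised").
Base order: That director had believed that a teacher said every pilot praised which report before the scout had resigned last week.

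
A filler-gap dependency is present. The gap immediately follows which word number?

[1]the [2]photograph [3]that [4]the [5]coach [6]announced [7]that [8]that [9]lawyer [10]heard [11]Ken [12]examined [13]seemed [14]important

12

The displaced element is "the photograph" (word 2).
It is linked across 2 clause boundaries (that → Ø).
It functions as the direct object of "examined", so the gap sits immediately after word 12 ("examined").
Base order: The coach announced that that lawyer heard Ken examined the photograph.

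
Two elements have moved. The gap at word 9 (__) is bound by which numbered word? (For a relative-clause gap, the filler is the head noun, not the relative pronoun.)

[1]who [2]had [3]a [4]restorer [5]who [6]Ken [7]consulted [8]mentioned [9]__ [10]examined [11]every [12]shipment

The marked gap is the subject of "examined".
Its filler is the fronted wh-phrase "who", at word 1.
(The other dependency links word 4 to a gap after word 7.)

1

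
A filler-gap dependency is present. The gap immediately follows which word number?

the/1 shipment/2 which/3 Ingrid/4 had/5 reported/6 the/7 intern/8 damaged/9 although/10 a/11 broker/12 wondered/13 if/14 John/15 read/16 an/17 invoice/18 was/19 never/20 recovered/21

The displaced element is "the shipment" (word 2).
It is linked across 1 clause boundary (Ø).
It functions as the direct object of "damaged", so the gap sits immediately after word 9 ("damaged").
Base order: Ingrid had reported the intern damaged the shipment although a broker wondered if John read an invoice.

9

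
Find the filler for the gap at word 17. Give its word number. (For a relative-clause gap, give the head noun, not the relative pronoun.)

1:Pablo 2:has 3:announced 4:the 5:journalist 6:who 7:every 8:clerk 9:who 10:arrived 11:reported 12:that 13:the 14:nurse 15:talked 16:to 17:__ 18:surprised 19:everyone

The gap at 17 is the prepositional object of "talked", inside a relative clause.
The relative pronoun is "who" (word 6); it is bound by the head noun immediately before it.
Its filler is the head noun "journalist", at word 5.

5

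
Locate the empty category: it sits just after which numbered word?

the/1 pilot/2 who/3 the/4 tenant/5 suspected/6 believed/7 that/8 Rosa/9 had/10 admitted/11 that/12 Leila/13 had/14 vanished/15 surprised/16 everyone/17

The displaced element is "the pilot" (word 2).
It is linked across 1 clause boundary (Ø).
It functions as the subject of "believed", so the gap sits immediately after word 6 ("suspected").
Base order: The tenant suspected the pilot believed that Rosa had admitted that Leila had vanished.

6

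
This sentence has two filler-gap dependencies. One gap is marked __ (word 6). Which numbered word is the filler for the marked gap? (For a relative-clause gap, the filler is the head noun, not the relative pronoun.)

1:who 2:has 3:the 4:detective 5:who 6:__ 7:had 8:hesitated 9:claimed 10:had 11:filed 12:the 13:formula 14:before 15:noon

4

The marked gap is inside the relative clause, the subject of "hesitated".
Its filler is the head noun "detective" (via "who"), at word 4.
(The other dependency links word 1 to a gap after word 9.)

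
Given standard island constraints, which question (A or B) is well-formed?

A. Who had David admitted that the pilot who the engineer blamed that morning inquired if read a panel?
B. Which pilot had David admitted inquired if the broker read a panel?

In A, the wh-phrase is extracted from inside a wh-island (introduced by "if"), which blocks movement.
In B, the extraction path crosses only that-complement boundaries, which are transparent.
So B is grammatical.

B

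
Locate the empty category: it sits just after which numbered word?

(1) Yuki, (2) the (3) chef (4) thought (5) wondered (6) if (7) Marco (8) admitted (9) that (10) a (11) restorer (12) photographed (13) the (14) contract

4

The displaced element is "Yuki" (word 1).
It is linked across 1 clause boundary (Ø).
It functions as the subject of "wondered", so the gap sits immediately after word 4 ("thought").
Base order: The chef thought that Yuki wondered if Marco admitted that a restorer photographed the contract.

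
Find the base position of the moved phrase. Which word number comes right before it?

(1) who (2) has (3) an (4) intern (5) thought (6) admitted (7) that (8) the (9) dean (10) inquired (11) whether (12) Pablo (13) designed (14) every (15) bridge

The displaced element is "who" (word 1).
It is linked across 1 clause boundary (Ø).
It functions as the subject of "admitted", so the gap sits immediately after word 5 ("thought").
Base order: An intern has thought who admitted that the dean inquired whether Pablo designed every bridge.

5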